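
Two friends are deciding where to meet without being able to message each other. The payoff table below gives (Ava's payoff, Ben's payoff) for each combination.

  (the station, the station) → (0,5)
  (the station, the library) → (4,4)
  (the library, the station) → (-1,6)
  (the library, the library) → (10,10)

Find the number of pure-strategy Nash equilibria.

2

Both the station: Ava gets 0 (best alternative -1); Ben gets 5 (best alternative 4). Neither deviates — NE.
Both the library: Ava gets 10 (best alternative 4); Ben gets 10 (best alternative 6). Neither deviates — NE.
(the library, the station) is not a NE: Ava would switch to the station (0 > -1).
No other cell survives both best-response checks, so there are 2 pure NE.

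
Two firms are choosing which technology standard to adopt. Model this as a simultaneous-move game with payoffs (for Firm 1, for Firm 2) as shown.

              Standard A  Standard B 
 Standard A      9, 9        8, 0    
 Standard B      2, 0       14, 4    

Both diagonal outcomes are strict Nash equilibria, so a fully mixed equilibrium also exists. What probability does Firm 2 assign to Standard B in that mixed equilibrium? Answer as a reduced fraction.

Firm 2's mix q on Standard A must make Firm 1 indifferent between Standard A and Standard B.
Firm 1's payoff from Standard A: 9q + 8(1−q). From Standard B: 2q + 14(1−q).
Set equal: 7q = 6(1−q) → q = 6/13.
Probability on Standard B is 1 − 6/13 = 7/13.

7/13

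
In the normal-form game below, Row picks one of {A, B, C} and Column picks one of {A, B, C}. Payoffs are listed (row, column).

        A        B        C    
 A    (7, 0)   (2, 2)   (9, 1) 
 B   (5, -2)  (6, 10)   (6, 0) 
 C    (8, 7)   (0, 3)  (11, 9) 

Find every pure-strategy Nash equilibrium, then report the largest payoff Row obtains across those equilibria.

Both B is a pure NE (Row: 6 ≥ 2; Column: 10 ≥ 0). Row gets 6.
Both C is a pure NE (Row: 11 ≥ 9; Column: 9 ≥ 7). Row gets 11.
Every other cell has a profitable deviation for at least one player. Highest of {6, 11} is 11.

11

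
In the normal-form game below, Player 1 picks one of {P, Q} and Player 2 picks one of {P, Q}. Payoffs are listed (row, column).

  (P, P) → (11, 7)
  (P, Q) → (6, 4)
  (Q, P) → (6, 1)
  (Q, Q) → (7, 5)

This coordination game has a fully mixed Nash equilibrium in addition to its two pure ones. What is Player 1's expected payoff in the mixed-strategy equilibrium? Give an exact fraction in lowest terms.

Player 2 mixes with probability q on P, chosen so Player 1 is indifferent: 11q + 6(1−q) = 6q + 7(1−q) gives q = 1/6.
Player 1's expected payoff (from either row, since indifferent) is 11·1/6 + 6·5/6 = 41/6.

41/6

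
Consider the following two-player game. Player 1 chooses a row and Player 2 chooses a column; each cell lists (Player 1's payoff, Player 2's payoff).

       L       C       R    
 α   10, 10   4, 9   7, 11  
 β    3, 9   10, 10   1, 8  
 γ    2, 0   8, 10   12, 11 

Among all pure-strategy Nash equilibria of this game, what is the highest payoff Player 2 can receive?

(β, C) is a pure NE (Player 1: 10 ≥ 8; Player 2: 10 ≥ 9). Player 2 gets 10.
(γ, R) is a pure NE (Player 1: 12 ≥ 7; Player 2: 11 ≥ 10). Player 2 gets 11.
Every other cell has a profitable deviation for at least one player. Highest of {10, 11} is 11.

11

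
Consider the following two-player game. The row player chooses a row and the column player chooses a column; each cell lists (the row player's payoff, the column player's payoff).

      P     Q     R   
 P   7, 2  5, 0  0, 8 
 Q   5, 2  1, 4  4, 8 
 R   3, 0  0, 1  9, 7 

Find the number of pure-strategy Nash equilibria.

Both R: the row player gets 9 (best alternative 4); the column player gets 7 (best alternative 1). Neither deviates — NE.
Both P is not a NE: the column player would switch to R (8 > 2).
No other cell survives both best-response checks, so there is 1 pure NE.

1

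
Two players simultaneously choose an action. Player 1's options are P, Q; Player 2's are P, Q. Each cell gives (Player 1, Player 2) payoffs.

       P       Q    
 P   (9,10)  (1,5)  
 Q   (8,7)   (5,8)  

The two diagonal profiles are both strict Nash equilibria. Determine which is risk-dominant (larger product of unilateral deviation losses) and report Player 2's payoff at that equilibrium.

At both P: Player 1 loses 9 − 8 = 1 by deviating; Player 2 loses 10 − 5 = 5. Product = 1·5 = 5.
At both Q: Player 1 loses 5 − 1 = 4 by deviating; Player 2 loses 8 − 7 = 1. Product = 4·1 = 4.
5 > 4, so both P is risk-dominant. Player 2's payoff there is 10.

10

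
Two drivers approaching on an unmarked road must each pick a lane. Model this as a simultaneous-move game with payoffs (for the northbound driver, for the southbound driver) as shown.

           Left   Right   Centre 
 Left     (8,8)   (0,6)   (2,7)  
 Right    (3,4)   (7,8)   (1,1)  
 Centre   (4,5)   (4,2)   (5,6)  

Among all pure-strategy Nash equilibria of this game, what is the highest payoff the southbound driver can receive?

8

Both Left is a pure NE (the northbound driver: 8 ≥ 4; the southbound driver: 8 ≥ 7). The southbound driver gets 8.
Both Right is a pure NE (the northbound driver: 7 ≥ 4; the southbound driver: 8 ≥ 4). The southbound driver gets 8.
Both Centre is a pure NE (the northbound driver: 5 ≥ 2; the southbound driver: 6 ≥ 5). The southbound driver gets 6.
Every other cell has a profitable deviation for at least one player. Highest of {8, 8, 6} is 8.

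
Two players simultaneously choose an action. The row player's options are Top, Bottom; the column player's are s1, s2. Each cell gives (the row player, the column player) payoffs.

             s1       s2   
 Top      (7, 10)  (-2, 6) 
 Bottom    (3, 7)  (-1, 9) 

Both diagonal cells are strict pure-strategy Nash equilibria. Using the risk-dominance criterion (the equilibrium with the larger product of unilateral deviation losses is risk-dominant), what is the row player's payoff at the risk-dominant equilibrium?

7

At (Top, s1): the row player loses 7 − 3 = 4 by deviating; the column player loses 10 − 6 = 4. Product = 4·4 = 16.
At (Bottom, s2): the row player loses -1 − (-2) = 1 by deviating; the column player loses 9 − 7 = 2. Product = 1·2 = 2.
16 > 2, so (Top, s1) is risk-dominant. The row player's payoff there is 7.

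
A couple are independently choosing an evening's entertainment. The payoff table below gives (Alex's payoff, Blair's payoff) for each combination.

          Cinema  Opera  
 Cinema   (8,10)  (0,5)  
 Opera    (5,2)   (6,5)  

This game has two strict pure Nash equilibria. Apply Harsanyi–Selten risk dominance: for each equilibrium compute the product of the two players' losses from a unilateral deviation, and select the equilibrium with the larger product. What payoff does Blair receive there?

At both Cinema: Alex loses 8 − 5 = 3 by deviating; Blair loses 10 − 5 = 5. Product = 3·5 = 15.
At both Opera: Alex loses 6 − 0 = 6 by deviating; Blair loses 5 − 2 = 3. Product = 6·3 = 18.
18 > 15, so both Opera is risk-dominant. Blair's payoff there is 5.

5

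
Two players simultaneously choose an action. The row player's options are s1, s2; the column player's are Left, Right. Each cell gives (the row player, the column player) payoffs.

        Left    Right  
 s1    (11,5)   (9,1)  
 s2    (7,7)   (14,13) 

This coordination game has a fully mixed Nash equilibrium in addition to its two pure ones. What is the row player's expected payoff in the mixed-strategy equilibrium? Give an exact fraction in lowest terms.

91/9

The column player mixes with probability q on Left, chosen so the row player is indifferent: 11q + 9(1−q) = 7q + 14(1−q) gives q = 5/9.
The row player's expected payoff (from either row, since indifferent) is 11·5/9 + 9·4/9 = 91/9.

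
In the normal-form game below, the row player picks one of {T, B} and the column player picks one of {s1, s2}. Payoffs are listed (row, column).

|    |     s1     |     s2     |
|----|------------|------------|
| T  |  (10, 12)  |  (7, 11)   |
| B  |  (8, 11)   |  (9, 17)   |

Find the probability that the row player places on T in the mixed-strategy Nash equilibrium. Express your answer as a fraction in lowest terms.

6/7

The row player's mix p on T must make the column player indifferent between s1 and s2.
The column player's payoff from s1: 12p + 11(1−p). From s2: 11p + 17(1−p).
Set equal: 1p = 6(1−p) → p = 6/7.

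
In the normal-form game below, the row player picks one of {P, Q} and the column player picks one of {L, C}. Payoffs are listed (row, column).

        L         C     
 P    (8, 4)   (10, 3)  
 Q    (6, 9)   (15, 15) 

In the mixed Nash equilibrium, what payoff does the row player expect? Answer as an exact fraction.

The column player mixes with probability q on L, chosen so the row player is indifferent: 8q + 10(1−q) = 6q + 15(1−q) gives q = 5/7.
The row player's expected payoff (from either row, since indifferent) is 8·5/7 + 10·2/7 = 60/7.

60/7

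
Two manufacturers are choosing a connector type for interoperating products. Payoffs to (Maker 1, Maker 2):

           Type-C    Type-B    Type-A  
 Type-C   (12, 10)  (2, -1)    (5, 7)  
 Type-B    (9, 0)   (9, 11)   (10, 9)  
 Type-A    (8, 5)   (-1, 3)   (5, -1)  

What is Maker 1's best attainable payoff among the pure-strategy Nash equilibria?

Both Type-C is a pure NE (Maker 1: 12 ≥ 9; Maker 2: 10 ≥ 7). Maker 1 gets 12.
Both Type-B is a pure NE (Maker 1: 9 ≥ 2; Maker 2: 11 ≥ 9). Maker 1 gets 9.
Every other cell has a profitable deviation for at least one player. Highest of {12, 9} is 12.

12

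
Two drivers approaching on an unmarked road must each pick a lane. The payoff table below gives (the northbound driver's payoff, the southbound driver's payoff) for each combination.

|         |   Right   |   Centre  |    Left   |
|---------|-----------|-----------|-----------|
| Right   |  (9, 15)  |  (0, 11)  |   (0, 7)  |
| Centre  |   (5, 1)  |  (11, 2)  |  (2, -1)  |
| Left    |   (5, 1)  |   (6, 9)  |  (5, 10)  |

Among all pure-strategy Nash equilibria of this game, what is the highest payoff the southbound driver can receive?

Both Right is a pure NE (the northbound driver: 9 ≥ 5; the southbound driver: 15 ≥ 11). The southbound driver gets 15.
Both Centre is a pure NE (the northbound driver: 11 ≥ 6; the southbound driver: 2 ≥ 1). The southbound driver gets 2.
Both Left is a pure NE (the northbound driver: 5 ≥ 2; the southbound driver: 10 ≥ 9). The southbound driver gets 10.
Every other cell has a profitable deviation for at least one player. Highest of {15, 2, 10} is 15.

15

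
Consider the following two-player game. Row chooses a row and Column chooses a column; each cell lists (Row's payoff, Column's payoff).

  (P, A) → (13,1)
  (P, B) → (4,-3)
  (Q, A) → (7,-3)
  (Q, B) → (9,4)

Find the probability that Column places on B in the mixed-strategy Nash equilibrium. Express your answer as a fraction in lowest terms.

Column's mix q on A must make Row indifferent between P and Q.
Row's payoff from P: 13q + 4(1−q). From Q: 7q + 9(1−q).
Set equal: 6q = 5(1−q) → q = 5/11.
Probability on B is 1 − 5/11 = 6/11.

6/11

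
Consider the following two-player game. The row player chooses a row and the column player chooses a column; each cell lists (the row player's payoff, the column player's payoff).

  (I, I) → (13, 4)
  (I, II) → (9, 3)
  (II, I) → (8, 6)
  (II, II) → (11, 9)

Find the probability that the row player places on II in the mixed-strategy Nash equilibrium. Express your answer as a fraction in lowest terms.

1/4

The row player's mix p on I must make the column player indifferent between I and II.
The column player's payoff from I: 4p + 6(1−p). From II: 3p + 9(1−p).
Set equal: 1p = 3(1−p) → p = 3/4.
Probability on II is 1 − 3/4 = 1/4.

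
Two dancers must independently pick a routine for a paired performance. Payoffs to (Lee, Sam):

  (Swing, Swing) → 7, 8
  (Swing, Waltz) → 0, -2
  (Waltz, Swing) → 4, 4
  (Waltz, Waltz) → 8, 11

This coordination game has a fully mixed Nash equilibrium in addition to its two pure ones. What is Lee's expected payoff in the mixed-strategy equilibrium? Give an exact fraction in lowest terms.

56/11

Sam mixes with probability q on Swing, chosen so Lee is indifferent: 7q + 0(1−q) = 4q + 8(1−q) gives q = 8/11.
Lee's expected payoff (from either row, since indifferent) is 7·8/11 + 0·3/11 = 56/11.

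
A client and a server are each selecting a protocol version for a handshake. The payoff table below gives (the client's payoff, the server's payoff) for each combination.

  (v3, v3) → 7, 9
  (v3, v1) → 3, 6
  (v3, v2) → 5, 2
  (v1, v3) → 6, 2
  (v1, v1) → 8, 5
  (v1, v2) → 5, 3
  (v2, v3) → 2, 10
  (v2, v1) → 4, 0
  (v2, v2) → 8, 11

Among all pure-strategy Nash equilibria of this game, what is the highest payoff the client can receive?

8

Both v3 is a pure NE (the client: 7 ≥ 6; the server: 9 ≥ 6). The client gets 7.
Both v1 is a pure NE (the client: 8 ≥ 4; the server: 5 ≥ 3). The client gets 8.
Both v2 is a pure NE (the client: 8 ≥ 5; the server: 11 ≥ 10). The client gets 8.
Every other cell has a profitable deviation for at least one player. Highest of {7, 8, 8} is 8.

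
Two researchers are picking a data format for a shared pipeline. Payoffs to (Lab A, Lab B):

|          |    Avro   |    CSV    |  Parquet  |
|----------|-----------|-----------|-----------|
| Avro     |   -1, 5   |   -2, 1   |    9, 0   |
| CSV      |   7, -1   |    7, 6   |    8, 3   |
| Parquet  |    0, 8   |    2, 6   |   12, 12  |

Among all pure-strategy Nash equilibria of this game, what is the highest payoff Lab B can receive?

Both CSV is a pure NE (Lab A: 7 ≥ 2; Lab B: 6 ≥ 3). Lab B gets 6.
Both Parquet is a pure NE (Lab A: 12 ≥ 9; Lab B: 12 ≥ 8). Lab B gets 12.
Every other cell has a profitable deviation for at least one player. Highest of {6, 12} is 12.

12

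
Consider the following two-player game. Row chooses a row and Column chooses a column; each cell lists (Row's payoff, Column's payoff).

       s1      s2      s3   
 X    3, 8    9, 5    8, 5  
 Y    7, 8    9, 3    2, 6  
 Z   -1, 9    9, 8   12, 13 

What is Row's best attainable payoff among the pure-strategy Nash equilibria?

(Y, s1) is a pure NE (Row: 7 ≥ 3; Column: 8 ≥ 6). Row gets 7.
(Z, s3) is a pure NE (Row: 12 ≥ 8; Column: 13 ≥ 9). Row gets 12.
Every other cell has a profitable deviation for at least one player. Highest of {7, 12} is 12.

12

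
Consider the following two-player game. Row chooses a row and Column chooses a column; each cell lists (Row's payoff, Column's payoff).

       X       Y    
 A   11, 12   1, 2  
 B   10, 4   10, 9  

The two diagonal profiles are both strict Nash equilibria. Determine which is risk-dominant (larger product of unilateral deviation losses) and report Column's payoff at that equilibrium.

9

At (A, X): Row loses 11 − 10 = 1 by deviating; Column loses 12 − 2 = 10. Product = 1·10 = 10.
At (B, Y): Row loses 10 − 1 = 9 by deviating; Column loses 9 − 4 = 5. Product = 9·5 = 45.
45 > 10, so (B, Y) is risk-dominant. Column's payoff there is 9.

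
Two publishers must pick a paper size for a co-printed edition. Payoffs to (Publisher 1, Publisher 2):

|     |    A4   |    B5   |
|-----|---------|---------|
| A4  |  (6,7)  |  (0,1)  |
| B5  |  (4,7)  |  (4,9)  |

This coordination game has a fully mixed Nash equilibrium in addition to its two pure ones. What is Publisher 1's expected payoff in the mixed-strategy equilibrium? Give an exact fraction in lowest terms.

Publisher 2 mixes with probability q on A4, chosen so Publisher 1 is indifferent: 6q + 0(1−q) = 4q + 4(1−q) gives q = 2/3.
Publisher 1's expected payoff (from either row, since indifferent) is 6·2/3 + 0·1/3 = 4.

4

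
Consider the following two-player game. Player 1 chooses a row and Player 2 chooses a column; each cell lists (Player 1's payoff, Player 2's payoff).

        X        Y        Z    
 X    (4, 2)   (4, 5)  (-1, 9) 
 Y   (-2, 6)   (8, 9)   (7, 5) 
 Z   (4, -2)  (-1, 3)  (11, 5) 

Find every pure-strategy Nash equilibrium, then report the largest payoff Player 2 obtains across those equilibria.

9

Both Y is a pure NE (Player 1: 8 ≥ 4; Player 2: 9 ≥ 6). Player 2 gets 9.
Both Z is a pure NE (Player 1: 11 ≥ 7; Player 2: 5 ≥ 3). Player 2 gets 5.
Every other cell has a profitable deviation for at least one player. Highest of {9, 5} is 9.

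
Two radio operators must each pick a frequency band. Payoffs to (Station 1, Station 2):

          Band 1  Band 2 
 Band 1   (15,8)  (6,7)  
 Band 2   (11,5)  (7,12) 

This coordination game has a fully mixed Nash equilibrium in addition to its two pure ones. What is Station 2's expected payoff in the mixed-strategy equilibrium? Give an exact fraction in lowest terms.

Station 1 mixes with probability p on Band 1, chosen so Station 2 is indifferent: 8p + 5(1−p) = 7p + 12(1−p) gives p = 7/8.
Station 2's expected payoff is 8·7/8 + 5·1/8 = 61/8.

61/8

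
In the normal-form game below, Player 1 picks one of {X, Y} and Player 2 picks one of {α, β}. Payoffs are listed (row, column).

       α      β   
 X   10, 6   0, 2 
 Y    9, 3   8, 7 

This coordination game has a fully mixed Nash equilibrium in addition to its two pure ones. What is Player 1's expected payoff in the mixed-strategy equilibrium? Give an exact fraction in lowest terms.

Player 2 mixes with probability q on α, chosen so Player 1 is indifferent: 10q + 0(1−q) = 9q + 8(1−q) gives q = 8/9.
Player 1's expected payoff (from either row, since indifferent) is 10·8/9 + 0·1/9 = 80/9.

80/9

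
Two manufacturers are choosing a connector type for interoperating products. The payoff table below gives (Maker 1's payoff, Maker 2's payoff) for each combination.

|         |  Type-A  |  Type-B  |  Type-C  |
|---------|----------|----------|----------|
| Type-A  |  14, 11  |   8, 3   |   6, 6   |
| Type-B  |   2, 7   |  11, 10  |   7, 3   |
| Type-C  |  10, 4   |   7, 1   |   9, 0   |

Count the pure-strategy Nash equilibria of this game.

Both Type-A: Maker 1 gets 14 (best alternative 10); Maker 2 gets 11 (best alternative 6). Neither deviates — NE.
Both Type-B: Maker 1 gets 11 (best alternative 8); Maker 2 gets 10 (best alternative 7). Neither deviates — NE.
Both Type-C is not a NE: Maker 2 would switch to Type-A (4 > 0).
No other cell survives both best-response checks, so there are 2 pure NE.

2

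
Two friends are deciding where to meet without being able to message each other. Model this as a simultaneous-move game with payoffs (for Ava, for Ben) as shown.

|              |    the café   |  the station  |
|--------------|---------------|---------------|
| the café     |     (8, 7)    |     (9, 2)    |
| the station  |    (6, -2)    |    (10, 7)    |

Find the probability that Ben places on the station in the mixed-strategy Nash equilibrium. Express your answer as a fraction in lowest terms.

2/3

Ben's mix q on the café must make Ava indifferent between the café and the station.
Ava's payoff from the café: 8q + 9(1−q). From the station: 6q + 10(1−q).
Set equal: 2q = 1(1−q) → q = 1/3.
Probability on the station is 1 − 1/3 = 2/3.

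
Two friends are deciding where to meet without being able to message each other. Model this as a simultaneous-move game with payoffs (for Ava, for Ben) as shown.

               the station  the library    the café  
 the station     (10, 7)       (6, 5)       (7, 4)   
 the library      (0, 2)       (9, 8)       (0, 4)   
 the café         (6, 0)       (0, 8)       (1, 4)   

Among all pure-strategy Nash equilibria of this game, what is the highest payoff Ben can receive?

Both the station is a pure NE (Ava: 10 ≥ 6; Ben: 7 ≥ 5). Ben gets 7.
Both the library is a pure NE (Ava: 9 ≥ 6; Ben: 8 ≥ 4). Ben gets 8.
Every other cell has a profitable deviation for at least one player. Highest of {7, 8} is 8.

8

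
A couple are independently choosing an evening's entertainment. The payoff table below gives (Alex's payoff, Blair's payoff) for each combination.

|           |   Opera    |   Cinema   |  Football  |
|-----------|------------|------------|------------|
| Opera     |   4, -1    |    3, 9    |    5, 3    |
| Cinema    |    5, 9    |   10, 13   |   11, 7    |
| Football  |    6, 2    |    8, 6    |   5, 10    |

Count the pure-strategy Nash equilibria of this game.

1

Both Cinema: Alex gets 10 (best alternative 8); Blair gets 13 (best alternative 9). Neither deviates — NE.
Both Opera is not a NE: Alex would switch to Football (6 > 4).
No other cell survives both best-response checks, so there is 1 pure NE.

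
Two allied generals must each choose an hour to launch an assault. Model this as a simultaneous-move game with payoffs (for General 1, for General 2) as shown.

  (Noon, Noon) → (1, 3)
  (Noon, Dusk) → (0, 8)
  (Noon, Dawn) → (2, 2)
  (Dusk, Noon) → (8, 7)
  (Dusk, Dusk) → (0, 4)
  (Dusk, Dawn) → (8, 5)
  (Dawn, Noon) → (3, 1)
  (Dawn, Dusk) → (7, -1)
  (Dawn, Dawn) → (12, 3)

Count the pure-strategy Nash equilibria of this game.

2

(Dusk, Noon): General 1 gets 8 (best alternative 3); General 2 gets 7 (best alternative 5). Neither deviates — NE.
Both Dawn: General 1 gets 12 (best alternative 8); General 2 gets 3 (best alternative 1). Neither deviates — NE.
Both Noon is not a NE: General 1 would switch to Dusk (8 > 1).
No other cell survives both best-response checks, so there are 2 pure NE.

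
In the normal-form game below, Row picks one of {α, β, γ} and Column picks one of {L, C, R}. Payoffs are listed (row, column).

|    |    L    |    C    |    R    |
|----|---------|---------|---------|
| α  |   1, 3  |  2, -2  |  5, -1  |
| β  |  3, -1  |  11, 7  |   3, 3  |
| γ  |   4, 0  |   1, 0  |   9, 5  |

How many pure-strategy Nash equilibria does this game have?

(β, C): Row gets 11 (best alternative 2); Column gets 7 (best alternative 3). Neither deviates — NE.
(γ, R): Row gets 9 (best alternative 5); Column gets 5 (best alternative 0). Neither deviates — NE.
(α, L) is not a NE: Row would switch to γ (4 > 1).
No other cell survives both best-response checks, so there are 2 pure NE.

2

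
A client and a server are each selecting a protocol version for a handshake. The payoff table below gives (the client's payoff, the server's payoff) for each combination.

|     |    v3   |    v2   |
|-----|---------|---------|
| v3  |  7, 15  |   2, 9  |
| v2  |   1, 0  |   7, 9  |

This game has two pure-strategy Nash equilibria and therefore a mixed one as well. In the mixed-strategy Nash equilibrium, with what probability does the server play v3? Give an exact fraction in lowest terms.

The server's mix q on v3 must make the client indifferent between v3 and v2.
The client's payoff from v3: 7q + 2(1−q). From v2: 1q + 7(1−q).
Set equal: 6q = 5(1−q) → q = 5/11.

5/11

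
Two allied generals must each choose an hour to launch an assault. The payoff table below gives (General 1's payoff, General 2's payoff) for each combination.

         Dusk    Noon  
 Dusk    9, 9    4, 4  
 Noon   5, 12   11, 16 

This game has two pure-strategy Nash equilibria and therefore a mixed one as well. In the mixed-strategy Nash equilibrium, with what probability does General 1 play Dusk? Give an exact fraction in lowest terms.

General 1's mix p on Dusk must make General 2 indifferent between Dusk and Noon.
General 2's payoff from Dusk: 9p + 12(1−p). From Noon: 4p + 16(1−p).
Set equal: 5p = 4(1−p) → p = 4/9.

4/9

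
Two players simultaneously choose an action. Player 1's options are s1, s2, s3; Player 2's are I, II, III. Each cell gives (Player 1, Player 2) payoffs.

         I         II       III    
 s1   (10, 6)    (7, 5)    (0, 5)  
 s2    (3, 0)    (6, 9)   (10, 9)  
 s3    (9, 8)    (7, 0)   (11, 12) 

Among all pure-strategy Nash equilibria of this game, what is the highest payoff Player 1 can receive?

(s1, I) is a pure NE (Player 1: 10 ≥ 9; Player 2: 6 ≥ 5). Player 1 gets 10.
(s3, III) is a pure NE (Player 1: 11 ≥ 10; Player 2: 12 ≥ 8). Player 1 gets 11.
Every other cell has a profitable deviation for at least one player. Highest of {10, 11} is 11.

11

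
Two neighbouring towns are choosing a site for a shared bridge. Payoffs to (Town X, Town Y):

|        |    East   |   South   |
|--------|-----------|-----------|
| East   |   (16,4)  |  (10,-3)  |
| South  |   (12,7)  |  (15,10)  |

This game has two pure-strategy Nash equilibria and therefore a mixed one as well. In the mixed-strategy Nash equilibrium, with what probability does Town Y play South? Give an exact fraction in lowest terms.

4/9

Town Y's mix q on East must make Town X indifferent between East and South.
Town X's payoff from East: 16q + 10(1−q). From South: 12q + 15(1−q).
Set equal: 4q = 5(1−q) → q = 5/9.
Probability on South is 1 − 5/9 = 4/9.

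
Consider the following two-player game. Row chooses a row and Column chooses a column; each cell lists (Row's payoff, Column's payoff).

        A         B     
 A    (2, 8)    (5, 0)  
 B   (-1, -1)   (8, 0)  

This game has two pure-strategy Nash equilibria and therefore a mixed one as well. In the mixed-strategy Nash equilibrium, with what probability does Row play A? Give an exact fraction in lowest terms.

1/9

Row's mix p on A must make Column indifferent between A and B.
Column's payoff from A: 8p + (-1)(1−p). From B: 0p + 0(1−p).
Set equal: 8p = 1(1−p) → p = 1/9.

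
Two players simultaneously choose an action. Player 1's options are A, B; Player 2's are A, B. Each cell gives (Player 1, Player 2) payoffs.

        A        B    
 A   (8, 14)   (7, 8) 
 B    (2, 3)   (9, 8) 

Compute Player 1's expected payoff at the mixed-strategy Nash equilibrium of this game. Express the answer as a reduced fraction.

Player 2 mixes with probability q on A, chosen so Player 1 is indifferent: 8q + 7(1−q) = 2q + 9(1−q) gives q = 1/4.
Player 1's expected payoff (from either row, since indifferent) is 8·1/4 + 7·3/4 = 29/4.

29/4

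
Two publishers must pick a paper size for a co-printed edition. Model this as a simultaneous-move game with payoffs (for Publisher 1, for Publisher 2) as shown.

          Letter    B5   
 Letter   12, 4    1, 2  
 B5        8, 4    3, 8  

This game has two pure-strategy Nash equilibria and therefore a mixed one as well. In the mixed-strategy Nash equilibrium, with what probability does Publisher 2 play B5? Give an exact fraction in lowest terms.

Publisher 2's mix q on Letter must make Publisher 1 indifferent between Letter and B5.
Publisher 1's payoff from Letter: 12q + 1(1−q). From B5: 8q + 3(1−q).
Set equal: 4q = 2(1−q) → q = 2/6 = 1/3.
Probability on B5 is 1 − 1/3 = 2/3.

2/3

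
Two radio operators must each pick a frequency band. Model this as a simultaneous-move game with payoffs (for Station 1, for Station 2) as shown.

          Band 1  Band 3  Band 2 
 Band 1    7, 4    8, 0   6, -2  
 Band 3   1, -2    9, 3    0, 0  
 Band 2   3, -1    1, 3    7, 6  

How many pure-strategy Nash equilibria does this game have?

Both Band 1: Station 1 gets 7 (best alternative 3); Station 2 gets 4 (best alternative 0). Neither deviates — NE.
Both Band 3: Station 1 gets 9 (best alternative 8); Station 2 gets 3 (best alternative 0). Neither deviates — NE.
Both Band 2: Station 1 gets 7 (best alternative 6); Station 2 gets 6 (best alternative 3). Neither deviates — NE.
(Band 3, Band 1) is not a NE: Station 1 would switch to Band 1 (7 > 1).
No other cell survives both best-response checks, so there are 3 pure NE.

3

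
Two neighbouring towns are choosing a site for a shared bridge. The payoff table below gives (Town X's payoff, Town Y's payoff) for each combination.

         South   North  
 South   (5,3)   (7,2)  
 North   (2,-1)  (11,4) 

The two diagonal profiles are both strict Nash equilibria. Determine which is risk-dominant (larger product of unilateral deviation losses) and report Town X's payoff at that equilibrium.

11

At both South: Town X loses 5 − 2 = 3 by deviating; Town Y loses 3 − 2 = 1. Product = 3·1 = 3.
At both North: Town X loses 11 − 7 = 4 by deviating; Town Y loses 4 − (-1) = 5. Product = 4·5 = 20.
20 > 3, so both North is risk-dominant. Town X's payoff there is 11.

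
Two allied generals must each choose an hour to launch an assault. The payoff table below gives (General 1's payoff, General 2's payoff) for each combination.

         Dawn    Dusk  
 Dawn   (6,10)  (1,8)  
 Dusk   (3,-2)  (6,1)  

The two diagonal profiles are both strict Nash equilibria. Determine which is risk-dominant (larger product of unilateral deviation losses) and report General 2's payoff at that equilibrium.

1

At both Dawn: General 1 loses 6 − 3 = 3 by deviating; General 2 loses 10 − 8 = 2. Product = 3·2 = 6.
At both Dusk: General 1 loses 6 − 1 = 5 by deviating; General 2 loses 1 − (-2) = 3. Product = 5·3 = 15.
15 > 6, so both Dusk is risk-dominant. General 2's payoff there is 1.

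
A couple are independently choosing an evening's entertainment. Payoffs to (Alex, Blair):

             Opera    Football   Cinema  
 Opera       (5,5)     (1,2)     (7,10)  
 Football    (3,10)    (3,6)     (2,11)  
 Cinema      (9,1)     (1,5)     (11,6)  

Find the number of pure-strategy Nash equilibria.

1

Both Cinema: Alex gets 11 (best alternative 7); Blair gets 6 (best alternative 5). Neither deviates — NE.
Both Football is not a NE: Blair would switch to Cinema (11 > 6).
No other cell survives both best-response checks, so there is 1 pure NE.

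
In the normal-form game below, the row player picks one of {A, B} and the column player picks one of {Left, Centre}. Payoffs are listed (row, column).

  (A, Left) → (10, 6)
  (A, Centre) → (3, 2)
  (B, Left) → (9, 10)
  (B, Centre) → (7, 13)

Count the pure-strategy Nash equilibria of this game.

2

(A, Left): the row player gets 10 (best alternative 9); the column player gets 6 (best alternative 2). Neither deviates — NE.
(B, Centre): the row player gets 7 (best alternative 3); the column player gets 13 (best alternative 10). Neither deviates — NE.
(A, Centre) is not a NE: the row player would switch to B (7 > 3).
No other cell survives both best-response checks, so there are 2 pure NE.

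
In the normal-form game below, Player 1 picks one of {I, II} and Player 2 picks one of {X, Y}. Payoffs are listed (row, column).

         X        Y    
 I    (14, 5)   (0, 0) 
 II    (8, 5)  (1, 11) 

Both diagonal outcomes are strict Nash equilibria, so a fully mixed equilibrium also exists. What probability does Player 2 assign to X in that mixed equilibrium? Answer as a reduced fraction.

1/7

Player 2's mix q on X must make Player 1 indifferent between I and II.
Player 1's payoff from I: 14q + 0(1−q). From II: 8q + 1(1−q).
Set equal: 6q = 1(1−q) → q = 1/7.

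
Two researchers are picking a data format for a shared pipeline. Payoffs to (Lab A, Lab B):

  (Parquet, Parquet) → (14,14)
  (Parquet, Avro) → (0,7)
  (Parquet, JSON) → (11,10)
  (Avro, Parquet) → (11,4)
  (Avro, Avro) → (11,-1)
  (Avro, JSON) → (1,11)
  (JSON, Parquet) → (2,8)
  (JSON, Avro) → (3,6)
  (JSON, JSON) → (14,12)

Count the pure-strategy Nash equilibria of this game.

2

Both Parquet: Lab A gets 14 (best alternative 11); Lab B gets 14 (best alternative 10). Neither deviates — NE.
Both JSON: Lab A gets 14 (best alternative 11); Lab B gets 12 (best alternative 8). Neither deviates — NE.
Both Avro is not a NE: Lab B would switch to JSON (11 > -1).
No other cell survives both best-response checks, so there are 2 pure NE.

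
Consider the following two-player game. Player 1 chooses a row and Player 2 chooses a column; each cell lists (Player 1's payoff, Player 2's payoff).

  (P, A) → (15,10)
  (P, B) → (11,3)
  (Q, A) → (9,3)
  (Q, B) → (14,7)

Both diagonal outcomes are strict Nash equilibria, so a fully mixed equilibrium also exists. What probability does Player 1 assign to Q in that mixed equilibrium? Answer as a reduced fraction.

7/11

Player 1's mix p on P must make Player 2 indifferent between A and B.
Player 2's payoff from A: 10p + 3(1−p). From B: 3p + 7(1−p).
Set equal: 7p = 4(1−p) → p = 4/11.
Probability on Q is 1 − 4/11 = 7/11.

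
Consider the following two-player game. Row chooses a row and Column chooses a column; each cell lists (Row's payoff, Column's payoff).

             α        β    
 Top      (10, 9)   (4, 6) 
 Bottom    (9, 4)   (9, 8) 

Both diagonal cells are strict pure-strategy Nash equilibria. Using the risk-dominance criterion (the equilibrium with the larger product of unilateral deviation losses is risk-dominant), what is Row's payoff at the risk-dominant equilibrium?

At (Top, α): Row loses 10 − 9 = 1 by deviating; Column loses 9 − 6 = 3. Product = 1·3 = 3.
At (Bottom, β): Row loses 9 − 4 = 5 by deviating; Column loses 8 − 4 = 4. Product = 5·4 = 20.
20 > 3, so (Bottom, β) is risk-dominant. Row's payoff there is 9.

9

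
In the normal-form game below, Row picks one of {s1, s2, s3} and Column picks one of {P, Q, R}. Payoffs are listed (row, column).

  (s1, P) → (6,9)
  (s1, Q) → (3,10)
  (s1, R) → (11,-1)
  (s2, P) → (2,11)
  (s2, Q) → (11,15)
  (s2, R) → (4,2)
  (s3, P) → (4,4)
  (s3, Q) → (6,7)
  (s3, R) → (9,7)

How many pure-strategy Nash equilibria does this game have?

(s2, Q): Row gets 11 (best alternative 6); Column gets 15 (best alternative 11). Neither deviates — NE.
(s3, R) is not a NE: Row would switch to s1 (11 > 9).
No other cell survives both best-response checks, so there is 1 pure NE.

1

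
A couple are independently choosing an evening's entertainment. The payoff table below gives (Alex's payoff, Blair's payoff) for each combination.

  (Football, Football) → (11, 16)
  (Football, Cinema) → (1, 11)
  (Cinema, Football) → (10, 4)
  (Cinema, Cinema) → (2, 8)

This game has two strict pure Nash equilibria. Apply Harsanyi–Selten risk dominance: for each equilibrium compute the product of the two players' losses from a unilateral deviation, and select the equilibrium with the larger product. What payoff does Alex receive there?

At both Football: Alex loses 11 − 10 = 1 by deviating; Blair loses 16 − 11 = 5. Product = 1·5 = 5.
At both Cinema: Alex loses 2 − 1 = 1 by deviating; Blair loses 8 − 4 = 4. Product = 1·4 = 4.
5 > 4, so both Football is risk-dominant. Alex's payoff there is 11.

11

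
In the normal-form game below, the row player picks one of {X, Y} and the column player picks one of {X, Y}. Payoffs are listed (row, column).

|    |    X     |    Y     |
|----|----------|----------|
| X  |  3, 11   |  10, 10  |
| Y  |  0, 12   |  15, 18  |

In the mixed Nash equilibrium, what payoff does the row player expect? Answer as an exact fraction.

45/8

The column player mixes with probability q on X, chosen so the row player is indifferent: 3q + 10(1−q) = 0q + 15(1−q) gives q = 5/8.
The row player's expected payoff (from either row, since indifferent) is 3·5/8 + 10·3/8 = 45/8.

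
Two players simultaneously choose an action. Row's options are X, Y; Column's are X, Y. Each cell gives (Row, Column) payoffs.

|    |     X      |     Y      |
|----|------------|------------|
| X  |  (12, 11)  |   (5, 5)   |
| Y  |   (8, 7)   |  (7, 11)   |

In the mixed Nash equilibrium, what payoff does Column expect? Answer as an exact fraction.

43/5

Row mixes with probability p on X, chosen so Column is indifferent: 11p + 7(1−p) = 5p + 11(1−p) gives p = 2/5.
Column's expected payoff is 11·2/5 + 7·3/5 = 43/5.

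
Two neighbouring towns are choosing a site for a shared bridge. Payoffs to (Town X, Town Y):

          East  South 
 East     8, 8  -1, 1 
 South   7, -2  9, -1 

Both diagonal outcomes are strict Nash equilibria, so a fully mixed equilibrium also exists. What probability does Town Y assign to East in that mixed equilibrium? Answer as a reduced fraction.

Town Y's mix q on East must make Town X indifferent between East and South.
Town X's payoff from East: 8q + (-1)(1−q). From South: 7q + 9(1−q).
Set equal: 1q = 10(1−q) → q = 10/11.

10/11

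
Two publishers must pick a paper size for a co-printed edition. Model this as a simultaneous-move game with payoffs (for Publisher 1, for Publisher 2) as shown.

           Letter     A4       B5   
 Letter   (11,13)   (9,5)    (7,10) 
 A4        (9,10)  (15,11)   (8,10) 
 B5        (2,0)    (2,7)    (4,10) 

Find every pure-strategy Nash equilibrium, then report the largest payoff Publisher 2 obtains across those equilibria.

13

Both Letter is a pure NE (Publisher 1: 11 ≥ 9; Publisher 2: 13 ≥ 10). Publisher 2 gets 13.
Both A4 is a pure NE (Publisher 1: 15 ≥ 9; Publisher 2: 11 ≥ 10). Publisher 2 gets 11.
Every other cell has a profitable deviation for at least one player. Highest of {13, 11} is 13.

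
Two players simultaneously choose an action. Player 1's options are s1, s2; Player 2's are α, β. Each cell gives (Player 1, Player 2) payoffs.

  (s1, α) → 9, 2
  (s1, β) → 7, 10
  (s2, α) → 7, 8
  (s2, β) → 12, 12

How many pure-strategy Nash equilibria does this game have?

(s2, β): Player 1 gets 12 (best alternative 7); Player 2 gets 12 (best alternative 8). Neither deviates — NE.
(s1, α) is not a NE: Player 2 would switch to β (10 > 2).
No other cell survives both best-response checks, so there is 1 pure NE.

1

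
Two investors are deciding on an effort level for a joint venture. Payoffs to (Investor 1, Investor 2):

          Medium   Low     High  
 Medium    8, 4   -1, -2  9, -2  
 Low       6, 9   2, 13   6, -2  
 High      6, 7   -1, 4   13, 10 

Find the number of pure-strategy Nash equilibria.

Both Medium: Investor 1 gets 8 (best alternative 6); Investor 2 gets 4 (best alternative -2). Neither deviates — NE.
Both Low: Investor 1 gets 2 (best alternative -1); Investor 2 gets 13 (best alternative 9). Neither deviates — NE.
Both High: Investor 1 gets 13 (best alternative 9); Investor 2 gets 10 (best alternative 7). Neither deviates — NE.
(Low, Medium) is not a NE: Investor 1 would switch to Medium (8 > 6).
No other cell survives both best-response checks, so there are 3 pure NE.

3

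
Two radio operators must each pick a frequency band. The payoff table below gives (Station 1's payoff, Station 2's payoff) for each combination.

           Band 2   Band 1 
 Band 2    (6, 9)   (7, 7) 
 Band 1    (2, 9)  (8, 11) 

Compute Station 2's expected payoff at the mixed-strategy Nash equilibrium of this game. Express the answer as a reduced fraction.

9

Station 1 mixes with probability p on Band 2, chosen so Station 2 is indifferent: 9p + 9(1−p) = 7p + 11(1−p) gives p = 1/2.
Station 2's expected payoff is 9·1/2 + 9·1/2 = 9.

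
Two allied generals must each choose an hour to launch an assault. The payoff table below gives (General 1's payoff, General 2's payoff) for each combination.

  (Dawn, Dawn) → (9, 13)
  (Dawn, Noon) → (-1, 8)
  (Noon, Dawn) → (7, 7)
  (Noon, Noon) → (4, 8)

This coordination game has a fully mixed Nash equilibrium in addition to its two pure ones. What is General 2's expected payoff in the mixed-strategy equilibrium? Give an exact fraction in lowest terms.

General 1 mixes with probability p on Dawn, chosen so General 2 is indifferent: 13p + 7(1−p) = 8p + 8(1−p) gives p = 1/6.
General 2's expected payoff is 13·1/6 + 7·5/6 = 8.

8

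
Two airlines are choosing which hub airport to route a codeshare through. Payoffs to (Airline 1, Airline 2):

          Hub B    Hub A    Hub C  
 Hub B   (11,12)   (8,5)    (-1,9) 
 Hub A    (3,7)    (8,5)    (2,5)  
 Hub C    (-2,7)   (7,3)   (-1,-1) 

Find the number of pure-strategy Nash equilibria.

Both Hub B: Airline 1 gets 11 (best alternative 3); Airline 2 gets 12 (best alternative 9). Neither deviates — NE.
Both Hub C is not a NE: Airline 1 would switch to Hub A (2 > -1).
No other cell survives both best-response checks, so there is 1 pure NE.

1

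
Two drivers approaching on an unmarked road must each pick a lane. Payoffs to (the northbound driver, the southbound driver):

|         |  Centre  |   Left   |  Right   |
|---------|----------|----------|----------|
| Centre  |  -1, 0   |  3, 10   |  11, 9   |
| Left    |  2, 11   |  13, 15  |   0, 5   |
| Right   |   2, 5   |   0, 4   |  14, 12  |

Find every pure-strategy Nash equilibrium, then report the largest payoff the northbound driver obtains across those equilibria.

Both Left is a pure NE (the northbound driver: 13 ≥ 3; the southbound driver: 15 ≥ 11). The northbound driver gets 13.
Both Right is a pure NE (the northbound driver: 14 ≥ 11; the southbound driver: 12 ≥ 5). The northbound driver gets 14.
Every other cell has a profitable deviation for at least one player. Highest of {13, 14} is 14.

14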